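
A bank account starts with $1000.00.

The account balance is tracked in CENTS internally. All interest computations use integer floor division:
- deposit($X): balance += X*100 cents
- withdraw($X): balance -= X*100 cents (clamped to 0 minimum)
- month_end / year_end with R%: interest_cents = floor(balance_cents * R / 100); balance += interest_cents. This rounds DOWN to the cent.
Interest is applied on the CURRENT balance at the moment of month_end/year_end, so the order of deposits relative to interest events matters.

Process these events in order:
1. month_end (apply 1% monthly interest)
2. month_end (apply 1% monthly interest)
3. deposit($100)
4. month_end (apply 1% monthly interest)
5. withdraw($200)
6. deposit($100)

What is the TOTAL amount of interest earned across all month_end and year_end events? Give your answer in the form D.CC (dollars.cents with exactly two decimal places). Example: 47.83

After 1 (month_end (apply 1% monthly interest)): balance=$1010.00 total_interest=$10.00
After 2 (month_end (apply 1% monthly interest)): balance=$1020.10 total_interest=$20.10
After 3 (deposit($100)): balance=$1120.10 total_interest=$20.10
After 4 (month_end (apply 1% monthly interest)): balance=$1131.30 total_interest=$31.30
After 5 (withdraw($200)): balance=$931.30 total_interest=$31.30
After 6 (deposit($100)): balance=$1031.30 total_interest=$31.30

Answer: 31.30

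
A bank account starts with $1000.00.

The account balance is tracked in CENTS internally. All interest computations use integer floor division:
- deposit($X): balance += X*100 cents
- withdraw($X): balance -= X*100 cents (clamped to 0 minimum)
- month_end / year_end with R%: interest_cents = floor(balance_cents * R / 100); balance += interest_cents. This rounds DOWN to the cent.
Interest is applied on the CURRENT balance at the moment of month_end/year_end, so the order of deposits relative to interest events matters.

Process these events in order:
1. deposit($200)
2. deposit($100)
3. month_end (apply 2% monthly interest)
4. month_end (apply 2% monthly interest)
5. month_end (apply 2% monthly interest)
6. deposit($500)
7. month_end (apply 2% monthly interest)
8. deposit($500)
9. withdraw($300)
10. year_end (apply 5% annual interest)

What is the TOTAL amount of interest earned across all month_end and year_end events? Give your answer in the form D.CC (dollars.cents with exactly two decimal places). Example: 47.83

After 1 (deposit($200)): balance=$1200.00 total_interest=$0.00
After 2 (deposit($100)): balance=$1300.00 total_interest=$0.00
After 3 (month_end (apply 2% monthly interest)): balance=$1326.00 total_interest=$26.00
After 4 (month_end (apply 2% monthly interest)): balance=$1352.52 total_interest=$52.52
After 5 (month_end (apply 2% monthly interest)): balance=$1379.57 total_interest=$79.57
After 6 (deposit($500)): balance=$1879.57 total_interest=$79.57
After 7 (month_end (apply 2% monthly interest)): balance=$1917.16 total_interest=$117.16
After 8 (deposit($500)): balance=$2417.16 total_interest=$117.16
After 9 (withdraw($300)): balance=$2117.16 total_interest=$117.16
After 10 (year_end (apply 5% annual interest)): balance=$2223.01 total_interest=$223.01

Answer: 223.01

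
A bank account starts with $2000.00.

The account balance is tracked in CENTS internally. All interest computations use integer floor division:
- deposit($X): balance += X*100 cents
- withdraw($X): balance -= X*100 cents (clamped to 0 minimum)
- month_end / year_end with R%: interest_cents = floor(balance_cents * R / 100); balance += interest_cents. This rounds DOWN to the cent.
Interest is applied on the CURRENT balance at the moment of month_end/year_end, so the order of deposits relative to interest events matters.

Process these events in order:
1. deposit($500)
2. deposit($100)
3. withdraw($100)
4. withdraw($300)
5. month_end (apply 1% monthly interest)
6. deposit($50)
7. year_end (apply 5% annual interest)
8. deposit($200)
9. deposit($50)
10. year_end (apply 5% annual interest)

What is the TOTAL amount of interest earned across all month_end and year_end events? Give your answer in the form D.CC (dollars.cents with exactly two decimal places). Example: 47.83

After 1 (deposit($500)): balance=$2500.00 total_interest=$0.00
After 2 (deposit($100)): balance=$2600.00 total_interest=$0.00
After 3 (withdraw($100)): balance=$2500.00 total_interest=$0.00
After 4 (withdraw($300)): balance=$2200.00 total_interest=$0.00
After 5 (month_end (apply 1% monthly interest)): balance=$2222.00 total_interest=$22.00
After 6 (deposit($50)): balance=$2272.00 total_interest=$22.00
After 7 (year_end (apply 5% annual interest)): balance=$2385.60 total_interest=$135.60
After 8 (deposit($200)): balance=$2585.60 total_interest=$135.60
After 9 (deposit($50)): balance=$2635.60 total_interest=$135.60
After 10 (year_end (apply 5% annual interest)): balance=$2767.38 total_interest=$267.38

Answer: 267.38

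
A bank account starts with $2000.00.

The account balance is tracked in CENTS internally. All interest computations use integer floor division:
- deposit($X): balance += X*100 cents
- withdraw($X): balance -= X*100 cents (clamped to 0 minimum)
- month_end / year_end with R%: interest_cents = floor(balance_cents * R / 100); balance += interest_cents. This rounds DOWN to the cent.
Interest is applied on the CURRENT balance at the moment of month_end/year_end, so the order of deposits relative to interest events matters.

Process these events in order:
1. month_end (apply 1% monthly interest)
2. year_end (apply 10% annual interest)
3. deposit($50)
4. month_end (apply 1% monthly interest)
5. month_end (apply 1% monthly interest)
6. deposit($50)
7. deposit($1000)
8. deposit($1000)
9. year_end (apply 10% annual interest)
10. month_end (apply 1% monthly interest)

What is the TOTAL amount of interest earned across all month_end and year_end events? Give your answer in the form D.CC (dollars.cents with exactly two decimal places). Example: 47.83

Answer: 752.46

Derivation:
After 1 (month_end (apply 1% monthly interest)): balance=$2020.00 total_interest=$20.00
After 2 (year_end (apply 10% annual interest)): balance=$2222.00 total_interest=$222.00
After 3 (deposit($50)): balance=$2272.00 total_interest=$222.00
After 4 (month_end (apply 1% monthly interest)): balance=$2294.72 total_interest=$244.72
After 5 (month_end (apply 1% monthly interest)): balance=$2317.66 total_interest=$267.66
After 6 (deposit($50)): balance=$2367.66 total_interest=$267.66
After 7 (deposit($1000)): balance=$3367.66 total_interest=$267.66
After 8 (deposit($1000)): balance=$4367.66 total_interest=$267.66
After 9 (year_end (apply 10% annual interest)): balance=$4804.42 total_interest=$704.42
After 10 (month_end (apply 1% monthly interest)): balance=$4852.46 total_interest=$752.46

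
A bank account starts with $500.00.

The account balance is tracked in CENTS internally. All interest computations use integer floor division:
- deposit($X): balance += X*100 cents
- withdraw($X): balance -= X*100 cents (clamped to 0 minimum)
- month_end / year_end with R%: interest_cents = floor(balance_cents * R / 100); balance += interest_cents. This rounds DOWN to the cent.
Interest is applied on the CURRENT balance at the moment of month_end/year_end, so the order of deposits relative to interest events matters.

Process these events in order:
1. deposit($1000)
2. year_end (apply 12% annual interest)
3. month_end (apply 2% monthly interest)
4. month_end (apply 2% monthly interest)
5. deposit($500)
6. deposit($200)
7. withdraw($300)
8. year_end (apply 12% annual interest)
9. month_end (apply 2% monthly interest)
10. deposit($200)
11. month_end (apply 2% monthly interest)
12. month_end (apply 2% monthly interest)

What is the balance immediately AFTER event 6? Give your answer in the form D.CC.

Answer: 2447.87

Derivation:
After 1 (deposit($1000)): balance=$1500.00 total_interest=$0.00
After 2 (year_end (apply 12% annual interest)): balance=$1680.00 total_interest=$180.00
After 3 (month_end (apply 2% monthly interest)): balance=$1713.60 total_interest=$213.60
After 4 (month_end (apply 2% monthly interest)): balance=$1747.87 total_interest=$247.87
After 5 (deposit($500)): balance=$2247.87 total_interest=$247.87
After 6 (deposit($200)): balance=$2447.87 total_interest=$247.87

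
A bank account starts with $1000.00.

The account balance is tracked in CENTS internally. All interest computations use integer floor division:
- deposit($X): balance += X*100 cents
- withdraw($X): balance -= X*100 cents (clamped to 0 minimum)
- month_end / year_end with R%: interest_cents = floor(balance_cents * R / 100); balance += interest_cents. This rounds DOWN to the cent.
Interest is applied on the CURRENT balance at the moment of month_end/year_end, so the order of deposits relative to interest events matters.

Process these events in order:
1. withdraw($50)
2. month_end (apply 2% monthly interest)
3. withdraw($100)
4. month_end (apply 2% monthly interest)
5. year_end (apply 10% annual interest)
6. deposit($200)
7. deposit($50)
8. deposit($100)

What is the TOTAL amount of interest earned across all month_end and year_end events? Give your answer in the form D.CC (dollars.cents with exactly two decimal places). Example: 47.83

Answer: 125.01

Derivation:
After 1 (withdraw($50)): balance=$950.00 total_interest=$0.00
After 2 (month_end (apply 2% monthly interest)): balance=$969.00 total_interest=$19.00
After 3 (withdraw($100)): balance=$869.00 total_interest=$19.00
After 4 (month_end (apply 2% monthly interest)): balance=$886.38 total_interest=$36.38
After 5 (year_end (apply 10% annual interest)): balance=$975.01 total_interest=$125.01
After 6 (deposit($200)): balance=$1175.01 total_interest=$125.01
After 7 (deposit($50)): balance=$1225.01 total_interest=$125.01
After 8 (deposit($100)): balance=$1325.01 total_interest=$125.01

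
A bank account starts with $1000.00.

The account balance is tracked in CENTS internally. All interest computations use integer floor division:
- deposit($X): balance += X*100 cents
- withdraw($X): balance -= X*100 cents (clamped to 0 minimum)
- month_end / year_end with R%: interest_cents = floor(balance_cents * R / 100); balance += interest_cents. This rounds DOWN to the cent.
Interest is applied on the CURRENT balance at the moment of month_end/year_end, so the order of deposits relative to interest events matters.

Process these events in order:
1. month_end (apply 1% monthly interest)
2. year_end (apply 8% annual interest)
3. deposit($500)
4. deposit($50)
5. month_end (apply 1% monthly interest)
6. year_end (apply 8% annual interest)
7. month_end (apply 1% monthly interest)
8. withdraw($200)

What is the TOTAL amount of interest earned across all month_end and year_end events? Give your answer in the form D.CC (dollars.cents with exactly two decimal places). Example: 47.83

Answer: 257.66

Derivation:
After 1 (month_end (apply 1% monthly interest)): balance=$1010.00 total_interest=$10.00
After 2 (year_end (apply 8% annual interest)): balance=$1090.80 total_interest=$90.80
After 3 (deposit($500)): balance=$1590.80 total_interest=$90.80
After 4 (deposit($50)): balance=$1640.80 total_interest=$90.80
After 5 (month_end (apply 1% monthly interest)): balance=$1657.20 total_interest=$107.20
After 6 (year_end (apply 8% annual interest)): balance=$1789.77 total_interest=$239.77
After 7 (month_end (apply 1% monthly interest)): balance=$1807.66 total_interest=$257.66
After 8 (withdraw($200)): balance=$1607.66 total_interest=$257.66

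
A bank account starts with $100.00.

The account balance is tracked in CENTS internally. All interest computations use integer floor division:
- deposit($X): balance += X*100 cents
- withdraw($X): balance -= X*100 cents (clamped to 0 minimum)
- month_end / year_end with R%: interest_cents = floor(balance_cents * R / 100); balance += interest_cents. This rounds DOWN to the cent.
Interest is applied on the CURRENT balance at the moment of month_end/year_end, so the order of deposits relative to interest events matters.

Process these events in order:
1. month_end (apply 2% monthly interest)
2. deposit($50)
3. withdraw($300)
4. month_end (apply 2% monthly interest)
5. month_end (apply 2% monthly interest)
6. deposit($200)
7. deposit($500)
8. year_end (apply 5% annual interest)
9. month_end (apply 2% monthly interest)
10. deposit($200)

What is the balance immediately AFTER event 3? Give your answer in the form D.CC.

Answer: 0.00

Derivation:
After 1 (month_end (apply 2% monthly interest)): balance=$102.00 total_interest=$2.00
After 2 (deposit($50)): balance=$152.00 total_interest=$2.00
After 3 (withdraw($300)): balance=$0.00 total_interest=$2.00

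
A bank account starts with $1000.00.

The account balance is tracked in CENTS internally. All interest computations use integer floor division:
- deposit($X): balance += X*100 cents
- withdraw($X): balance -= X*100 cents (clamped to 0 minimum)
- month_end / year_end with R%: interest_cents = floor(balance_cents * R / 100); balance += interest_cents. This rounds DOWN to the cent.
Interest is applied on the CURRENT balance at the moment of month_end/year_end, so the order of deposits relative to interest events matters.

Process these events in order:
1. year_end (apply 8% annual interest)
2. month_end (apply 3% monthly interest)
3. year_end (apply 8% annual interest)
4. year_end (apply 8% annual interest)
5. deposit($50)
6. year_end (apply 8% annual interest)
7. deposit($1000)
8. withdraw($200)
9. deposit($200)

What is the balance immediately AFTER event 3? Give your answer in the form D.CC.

After 1 (year_end (apply 8% annual interest)): balance=$1080.00 total_interest=$80.00
After 2 (month_end (apply 3% monthly interest)): balance=$1112.40 total_interest=$112.40
After 3 (year_end (apply 8% annual interest)): balance=$1201.39 total_interest=$201.39

Answer: 1201.39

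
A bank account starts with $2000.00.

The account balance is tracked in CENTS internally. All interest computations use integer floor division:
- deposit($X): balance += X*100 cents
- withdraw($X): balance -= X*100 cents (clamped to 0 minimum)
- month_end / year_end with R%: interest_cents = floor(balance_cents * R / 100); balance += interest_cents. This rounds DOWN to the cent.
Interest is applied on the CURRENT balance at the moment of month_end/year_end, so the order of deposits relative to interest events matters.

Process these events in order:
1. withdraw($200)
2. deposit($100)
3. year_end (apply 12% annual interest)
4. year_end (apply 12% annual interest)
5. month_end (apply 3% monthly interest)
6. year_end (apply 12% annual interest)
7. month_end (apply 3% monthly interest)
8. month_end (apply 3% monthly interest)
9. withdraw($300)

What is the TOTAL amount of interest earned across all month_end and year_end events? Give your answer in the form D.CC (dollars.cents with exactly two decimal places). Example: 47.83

Answer: 1016.87

Derivation:
After 1 (withdraw($200)): balance=$1800.00 total_interest=$0.00
After 2 (deposit($100)): balance=$1900.00 total_interest=$0.00
After 3 (year_end (apply 12% annual interest)): balance=$2128.00 total_interest=$228.00
After 4 (year_end (apply 12% annual interest)): balance=$2383.36 total_interest=$483.36
After 5 (month_end (apply 3% monthly interest)): balance=$2454.86 total_interest=$554.86
After 6 (year_end (apply 12% annual interest)): balance=$2749.44 total_interest=$849.44
After 7 (month_end (apply 3% monthly interest)): balance=$2831.92 total_interest=$931.92
After 8 (month_end (apply 3% monthly interest)): balance=$2916.87 total_interest=$1016.87
After 9 (withdraw($300)): balance=$2616.87 total_interest=$1016.87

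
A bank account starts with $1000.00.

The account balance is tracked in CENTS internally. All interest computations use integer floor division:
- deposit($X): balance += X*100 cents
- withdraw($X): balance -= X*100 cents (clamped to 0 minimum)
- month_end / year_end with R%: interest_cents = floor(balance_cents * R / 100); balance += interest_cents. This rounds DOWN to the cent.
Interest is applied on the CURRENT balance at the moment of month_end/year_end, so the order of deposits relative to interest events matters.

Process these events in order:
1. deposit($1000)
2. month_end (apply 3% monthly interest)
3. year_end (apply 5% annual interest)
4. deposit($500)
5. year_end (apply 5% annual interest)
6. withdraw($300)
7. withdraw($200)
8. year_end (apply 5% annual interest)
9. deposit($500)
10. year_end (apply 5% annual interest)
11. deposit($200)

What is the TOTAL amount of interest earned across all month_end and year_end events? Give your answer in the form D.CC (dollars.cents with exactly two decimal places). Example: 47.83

Answer: 556.49

Derivation:
After 1 (deposit($1000)): balance=$2000.00 total_interest=$0.00
After 2 (month_end (apply 3% monthly interest)): balance=$2060.00 total_interest=$60.00
After 3 (year_end (apply 5% annual interest)): balance=$2163.00 total_interest=$163.00
After 4 (deposit($500)): balance=$2663.00 total_interest=$163.00
After 5 (year_end (apply 5% annual interest)): balance=$2796.15 total_interest=$296.15
After 6 (withdraw($300)): balance=$2496.15 total_interest=$296.15
After 7 (withdraw($200)): balance=$2296.15 total_interest=$296.15
After 8 (year_end (apply 5% annual interest)): balance=$2410.95 total_interest=$410.95
After 9 (deposit($500)): balance=$2910.95 total_interest=$410.95
After 10 (year_end (apply 5% annual interest)): balance=$3056.49 total_interest=$556.49
After 11 (deposit($200)): balance=$3256.49 total_interest=$556.49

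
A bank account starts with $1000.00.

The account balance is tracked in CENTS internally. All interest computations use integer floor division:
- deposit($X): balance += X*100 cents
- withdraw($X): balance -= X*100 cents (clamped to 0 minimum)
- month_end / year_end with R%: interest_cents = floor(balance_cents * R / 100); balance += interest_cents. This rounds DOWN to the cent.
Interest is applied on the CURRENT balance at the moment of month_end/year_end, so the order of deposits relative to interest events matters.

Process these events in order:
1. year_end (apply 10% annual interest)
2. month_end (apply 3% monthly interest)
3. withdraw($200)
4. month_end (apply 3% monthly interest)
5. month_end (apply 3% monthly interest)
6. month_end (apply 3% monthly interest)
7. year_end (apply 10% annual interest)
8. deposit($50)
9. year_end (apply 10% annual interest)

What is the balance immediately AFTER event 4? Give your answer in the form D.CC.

Answer: 960.99

Derivation:
After 1 (year_end (apply 10% annual interest)): balance=$1100.00 total_interest=$100.00
After 2 (month_end (apply 3% monthly interest)): balance=$1133.00 total_interest=$133.00
After 3 (withdraw($200)): balance=$933.00 total_interest=$133.00
After 4 (month_end (apply 3% monthly interest)): balance=$960.99 total_interest=$160.99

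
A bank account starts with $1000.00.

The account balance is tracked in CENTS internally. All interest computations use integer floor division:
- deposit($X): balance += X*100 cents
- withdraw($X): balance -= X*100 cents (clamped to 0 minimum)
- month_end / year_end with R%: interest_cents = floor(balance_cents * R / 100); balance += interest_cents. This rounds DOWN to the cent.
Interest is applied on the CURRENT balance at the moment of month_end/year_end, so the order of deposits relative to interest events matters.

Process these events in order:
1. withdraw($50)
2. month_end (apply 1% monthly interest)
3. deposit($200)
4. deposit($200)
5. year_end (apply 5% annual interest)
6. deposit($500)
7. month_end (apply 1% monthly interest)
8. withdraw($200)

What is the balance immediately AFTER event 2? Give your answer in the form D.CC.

Answer: 959.50

Derivation:
After 1 (withdraw($50)): balance=$950.00 total_interest=$0.00
After 2 (month_end (apply 1% monthly interest)): balance=$959.50 total_interest=$9.50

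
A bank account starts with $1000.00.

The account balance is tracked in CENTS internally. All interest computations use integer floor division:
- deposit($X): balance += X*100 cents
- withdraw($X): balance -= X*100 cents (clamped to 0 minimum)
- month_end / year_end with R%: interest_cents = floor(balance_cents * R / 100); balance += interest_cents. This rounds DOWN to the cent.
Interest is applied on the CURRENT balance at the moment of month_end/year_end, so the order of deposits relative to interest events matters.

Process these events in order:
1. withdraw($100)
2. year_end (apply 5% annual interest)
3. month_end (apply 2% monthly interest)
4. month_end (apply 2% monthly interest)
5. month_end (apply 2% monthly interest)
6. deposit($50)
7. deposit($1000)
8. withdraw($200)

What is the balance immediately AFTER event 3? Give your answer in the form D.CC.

Answer: 963.90

Derivation:
After 1 (withdraw($100)): balance=$900.00 total_interest=$0.00
After 2 (year_end (apply 5% annual interest)): balance=$945.00 total_interest=$45.00
After 3 (month_end (apply 2% monthly interest)): balance=$963.90 total_interest=$63.90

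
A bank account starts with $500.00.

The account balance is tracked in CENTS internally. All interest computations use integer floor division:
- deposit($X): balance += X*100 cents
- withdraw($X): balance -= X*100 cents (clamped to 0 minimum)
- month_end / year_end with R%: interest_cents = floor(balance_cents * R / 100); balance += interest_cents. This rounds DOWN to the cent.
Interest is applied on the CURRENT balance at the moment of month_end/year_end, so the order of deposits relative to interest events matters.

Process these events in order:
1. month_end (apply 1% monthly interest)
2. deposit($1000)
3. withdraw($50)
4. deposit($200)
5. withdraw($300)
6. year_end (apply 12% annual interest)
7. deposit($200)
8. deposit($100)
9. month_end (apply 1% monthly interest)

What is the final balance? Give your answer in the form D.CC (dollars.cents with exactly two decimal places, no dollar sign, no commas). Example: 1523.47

After 1 (month_end (apply 1% monthly interest)): balance=$505.00 total_interest=$5.00
After 2 (deposit($1000)): balance=$1505.00 total_interest=$5.00
After 3 (withdraw($50)): balance=$1455.00 total_interest=$5.00
After 4 (deposit($200)): balance=$1655.00 total_interest=$5.00
After 5 (withdraw($300)): balance=$1355.00 total_interest=$5.00
After 6 (year_end (apply 12% annual interest)): balance=$1517.60 total_interest=$167.60
After 7 (deposit($200)): balance=$1717.60 total_interest=$167.60
After 8 (deposit($100)): balance=$1817.60 total_interest=$167.60
After 9 (month_end (apply 1% monthly interest)): balance=$1835.77 total_interest=$185.77

Answer: 1835.77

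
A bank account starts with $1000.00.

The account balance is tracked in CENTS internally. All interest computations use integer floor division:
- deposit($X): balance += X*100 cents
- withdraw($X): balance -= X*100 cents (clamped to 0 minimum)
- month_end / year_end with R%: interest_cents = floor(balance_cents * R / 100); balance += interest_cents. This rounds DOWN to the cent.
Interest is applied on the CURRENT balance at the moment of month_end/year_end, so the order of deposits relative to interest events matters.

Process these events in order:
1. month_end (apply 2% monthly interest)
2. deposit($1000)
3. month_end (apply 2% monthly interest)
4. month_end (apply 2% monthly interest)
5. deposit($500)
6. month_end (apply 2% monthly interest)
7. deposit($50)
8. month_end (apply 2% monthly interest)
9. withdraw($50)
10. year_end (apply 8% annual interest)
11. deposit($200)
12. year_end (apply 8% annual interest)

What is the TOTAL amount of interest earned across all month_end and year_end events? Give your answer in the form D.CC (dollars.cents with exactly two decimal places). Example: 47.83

After 1 (month_end (apply 2% monthly interest)): balance=$1020.00 total_interest=$20.00
After 2 (deposit($1000)): balance=$2020.00 total_interest=$20.00
After 3 (month_end (apply 2% monthly interest)): balance=$2060.40 total_interest=$60.40
After 4 (month_end (apply 2% monthly interest)): balance=$2101.60 total_interest=$101.60
After 5 (deposit($500)): balance=$2601.60 total_interest=$101.60
After 6 (month_end (apply 2% monthly interest)): balance=$2653.63 total_interest=$153.63
After 7 (deposit($50)): balance=$2703.63 total_interest=$153.63
After 8 (month_end (apply 2% monthly interest)): balance=$2757.70 total_interest=$207.70
After 9 (withdraw($50)): balance=$2707.70 total_interest=$207.70
After 10 (year_end (apply 8% annual interest)): balance=$2924.31 total_interest=$424.31
After 11 (deposit($200)): balance=$3124.31 total_interest=$424.31
After 12 (year_end (apply 8% annual interest)): balance=$3374.25 total_interest=$674.25

Answer: 674.25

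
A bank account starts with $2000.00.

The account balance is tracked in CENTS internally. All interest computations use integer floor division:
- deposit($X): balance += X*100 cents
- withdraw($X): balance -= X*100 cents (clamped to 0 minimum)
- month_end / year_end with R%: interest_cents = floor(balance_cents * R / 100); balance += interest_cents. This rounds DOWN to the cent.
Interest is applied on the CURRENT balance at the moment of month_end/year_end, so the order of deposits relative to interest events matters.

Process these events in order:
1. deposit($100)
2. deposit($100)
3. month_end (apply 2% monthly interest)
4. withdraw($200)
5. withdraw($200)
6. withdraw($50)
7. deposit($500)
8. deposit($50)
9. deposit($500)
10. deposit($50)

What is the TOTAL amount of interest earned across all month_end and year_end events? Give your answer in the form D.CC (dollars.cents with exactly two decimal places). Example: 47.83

Answer: 44.00

Derivation:
After 1 (deposit($100)): balance=$2100.00 total_interest=$0.00
After 2 (deposit($100)): balance=$2200.00 total_interest=$0.00
After 3 (month_end (apply 2% monthly interest)): balance=$2244.00 total_interest=$44.00
After 4 (withdraw($200)): balance=$2044.00 total_interest=$44.00
After 5 (withdraw($200)): balance=$1844.00 total_interest=$44.00
After 6 (withdraw($50)): balance=$1794.00 total_interest=$44.00
After 7 (deposit($500)): balance=$2294.00 total_interest=$44.00
After 8 (deposit($50)): balance=$2344.00 total_interest=$44.00
After 9 (deposit($500)): balance=$2844.00 total_interest=$44.00
After 10 (deposit($50)): balance=$2894.00 total_interest=$44.00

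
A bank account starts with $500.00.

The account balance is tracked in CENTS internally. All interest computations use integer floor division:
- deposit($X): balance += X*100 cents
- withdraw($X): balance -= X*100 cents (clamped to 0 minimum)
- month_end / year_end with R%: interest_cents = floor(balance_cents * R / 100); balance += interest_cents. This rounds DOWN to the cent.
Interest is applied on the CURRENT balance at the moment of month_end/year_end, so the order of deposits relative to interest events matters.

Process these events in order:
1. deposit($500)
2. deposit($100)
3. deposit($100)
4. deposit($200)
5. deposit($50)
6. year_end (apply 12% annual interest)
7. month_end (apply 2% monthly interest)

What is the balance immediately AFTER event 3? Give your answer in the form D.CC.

Answer: 1200.00

Derivation:
After 1 (deposit($500)): balance=$1000.00 total_interest=$0.00
After 2 (deposit($100)): balance=$1100.00 total_interest=$0.00
After 3 (deposit($100)): balance=$1200.00 total_interest=$0.00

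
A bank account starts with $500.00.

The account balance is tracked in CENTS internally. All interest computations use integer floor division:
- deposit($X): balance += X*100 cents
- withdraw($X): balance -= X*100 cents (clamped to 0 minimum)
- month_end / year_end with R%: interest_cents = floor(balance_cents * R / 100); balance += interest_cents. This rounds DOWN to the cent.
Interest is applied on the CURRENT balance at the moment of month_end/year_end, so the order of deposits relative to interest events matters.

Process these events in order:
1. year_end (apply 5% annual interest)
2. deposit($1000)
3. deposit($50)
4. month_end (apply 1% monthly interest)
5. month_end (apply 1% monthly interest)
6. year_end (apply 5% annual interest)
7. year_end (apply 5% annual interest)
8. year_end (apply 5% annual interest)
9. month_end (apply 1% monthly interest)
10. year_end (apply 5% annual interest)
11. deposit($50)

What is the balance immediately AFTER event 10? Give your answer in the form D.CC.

Answer: 1972.39

Derivation:
After 1 (year_end (apply 5% annual interest)): balance=$525.00 total_interest=$25.00
After 2 (deposit($1000)): balance=$1525.00 total_interest=$25.00
After 3 (deposit($50)): balance=$1575.00 total_interest=$25.00
After 4 (month_end (apply 1% monthly interest)): balance=$1590.75 total_interest=$40.75
After 5 (month_end (apply 1% monthly interest)): balance=$1606.65 total_interest=$56.65
After 6 (year_end (apply 5% annual interest)): balance=$1686.98 total_interest=$136.98
After 7 (year_end (apply 5% annual interest)): balance=$1771.32 total_interest=$221.32
After 8 (year_end (apply 5% annual interest)): balance=$1859.88 total_interest=$309.88
After 9 (month_end (apply 1% monthly interest)): balance=$1878.47 total_interest=$328.47
After 10 (year_end (apply 5% annual interest)): balance=$1972.39 total_interest=$422.39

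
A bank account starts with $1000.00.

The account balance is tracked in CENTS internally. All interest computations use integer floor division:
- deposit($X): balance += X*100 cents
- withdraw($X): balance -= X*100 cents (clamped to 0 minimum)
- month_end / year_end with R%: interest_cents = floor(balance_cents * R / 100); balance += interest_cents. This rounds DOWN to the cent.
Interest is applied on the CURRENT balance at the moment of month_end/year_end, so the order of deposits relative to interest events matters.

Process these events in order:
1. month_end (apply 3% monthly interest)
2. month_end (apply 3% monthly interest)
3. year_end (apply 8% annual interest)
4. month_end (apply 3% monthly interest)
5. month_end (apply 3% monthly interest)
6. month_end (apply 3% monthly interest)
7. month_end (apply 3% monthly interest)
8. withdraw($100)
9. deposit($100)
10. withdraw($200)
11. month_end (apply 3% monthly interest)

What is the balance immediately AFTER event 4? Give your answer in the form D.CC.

After 1 (month_end (apply 3% monthly interest)): balance=$1030.00 total_interest=$30.00
After 2 (month_end (apply 3% monthly interest)): balance=$1060.90 total_interest=$60.90
After 3 (year_end (apply 8% annual interest)): balance=$1145.77 total_interest=$145.77
After 4 (month_end (apply 3% monthly interest)): balance=$1180.14 total_interest=$180.14

Answer: 1180.14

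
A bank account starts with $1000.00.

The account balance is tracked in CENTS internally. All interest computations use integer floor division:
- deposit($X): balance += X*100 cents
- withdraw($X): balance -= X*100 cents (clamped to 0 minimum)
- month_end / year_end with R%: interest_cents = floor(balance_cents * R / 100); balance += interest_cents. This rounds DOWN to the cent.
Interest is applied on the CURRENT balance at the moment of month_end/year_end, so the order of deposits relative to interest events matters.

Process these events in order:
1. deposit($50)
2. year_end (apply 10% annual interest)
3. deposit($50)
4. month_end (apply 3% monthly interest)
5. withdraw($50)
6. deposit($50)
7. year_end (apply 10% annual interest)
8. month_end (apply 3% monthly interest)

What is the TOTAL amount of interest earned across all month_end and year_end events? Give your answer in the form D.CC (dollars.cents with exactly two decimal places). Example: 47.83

Answer: 306.21

Derivation:
After 1 (deposit($50)): balance=$1050.00 total_interest=$0.00
After 2 (year_end (apply 10% annual interest)): balance=$1155.00 total_interest=$105.00
After 3 (deposit($50)): balance=$1205.00 total_interest=$105.00
After 4 (month_end (apply 3% monthly interest)): balance=$1241.15 total_interest=$141.15
After 5 (withdraw($50)): balance=$1191.15 total_interest=$141.15
After 6 (deposit($50)): balance=$1241.15 total_interest=$141.15
After 7 (year_end (apply 10% annual interest)): balance=$1365.26 total_interest=$265.26
After 8 (month_end (apply 3% monthly interest)): balance=$1406.21 total_interest=$306.21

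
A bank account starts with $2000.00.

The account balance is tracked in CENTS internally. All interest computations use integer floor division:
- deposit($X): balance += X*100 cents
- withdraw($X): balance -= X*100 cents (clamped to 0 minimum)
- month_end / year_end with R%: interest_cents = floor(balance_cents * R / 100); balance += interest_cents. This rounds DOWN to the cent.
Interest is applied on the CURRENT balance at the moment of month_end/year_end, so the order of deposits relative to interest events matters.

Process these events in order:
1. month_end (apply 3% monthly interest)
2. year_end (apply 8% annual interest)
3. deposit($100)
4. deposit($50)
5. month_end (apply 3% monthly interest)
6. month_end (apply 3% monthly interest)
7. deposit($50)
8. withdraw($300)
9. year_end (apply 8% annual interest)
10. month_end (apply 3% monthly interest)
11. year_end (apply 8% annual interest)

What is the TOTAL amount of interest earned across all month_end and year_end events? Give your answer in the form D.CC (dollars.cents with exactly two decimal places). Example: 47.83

Answer: 826.44

Derivation:
After 1 (month_end (apply 3% monthly interest)): balance=$2060.00 total_interest=$60.00
After 2 (year_end (apply 8% annual interest)): balance=$2224.80 total_interest=$224.80
After 3 (deposit($100)): balance=$2324.80 total_interest=$224.80
After 4 (deposit($50)): balance=$2374.80 total_interest=$224.80
After 5 (month_end (apply 3% monthly interest)): balance=$2446.04 total_interest=$296.04
After 6 (month_end (apply 3% monthly interest)): balance=$2519.42 total_interest=$369.42
After 7 (deposit($50)): balance=$2569.42 total_interest=$369.42
After 8 (withdraw($300)): balance=$2269.42 total_interest=$369.42
After 9 (year_end (apply 8% annual interest)): balance=$2450.97 total_interest=$550.97
After 10 (month_end (apply 3% monthly interest)): balance=$2524.49 total_interest=$624.49
After 11 (year_end (apply 8% annual interest)): balance=$2726.44 total_interest=$826.44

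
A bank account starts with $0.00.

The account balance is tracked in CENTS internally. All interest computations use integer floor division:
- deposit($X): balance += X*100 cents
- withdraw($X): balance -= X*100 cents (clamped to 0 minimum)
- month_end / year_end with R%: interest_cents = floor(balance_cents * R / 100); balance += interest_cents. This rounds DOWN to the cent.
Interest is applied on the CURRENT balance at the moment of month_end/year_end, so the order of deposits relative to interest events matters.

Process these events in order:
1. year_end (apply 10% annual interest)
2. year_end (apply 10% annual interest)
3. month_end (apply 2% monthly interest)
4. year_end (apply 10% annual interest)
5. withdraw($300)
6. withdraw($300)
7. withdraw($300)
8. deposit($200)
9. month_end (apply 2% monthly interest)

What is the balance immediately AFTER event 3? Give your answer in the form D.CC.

Answer: 0.00

Derivation:
After 1 (year_end (apply 10% annual interest)): balance=$0.00 total_interest=$0.00
After 2 (year_end (apply 10% annual interest)): balance=$0.00 total_interest=$0.00
After 3 (month_end (apply 2% monthly interest)): balance=$0.00 total_interest=$0.00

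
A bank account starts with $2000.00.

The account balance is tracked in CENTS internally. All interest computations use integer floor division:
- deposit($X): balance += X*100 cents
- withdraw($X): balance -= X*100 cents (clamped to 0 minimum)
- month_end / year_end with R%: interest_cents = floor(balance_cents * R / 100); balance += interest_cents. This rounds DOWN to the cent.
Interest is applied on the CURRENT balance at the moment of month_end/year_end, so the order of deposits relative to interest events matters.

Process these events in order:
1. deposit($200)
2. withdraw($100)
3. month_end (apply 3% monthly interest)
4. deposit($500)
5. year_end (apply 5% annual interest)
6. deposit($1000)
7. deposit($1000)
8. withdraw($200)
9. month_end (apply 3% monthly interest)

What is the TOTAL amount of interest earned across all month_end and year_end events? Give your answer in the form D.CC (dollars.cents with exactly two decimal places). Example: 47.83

Answer: 334.03

Derivation:
After 1 (deposit($200)): balance=$2200.00 total_interest=$0.00
After 2 (withdraw($100)): balance=$2100.00 total_interest=$0.00
After 3 (month_end (apply 3% monthly interest)): balance=$2163.00 total_interest=$63.00
After 4 (deposit($500)): balance=$2663.00 total_interest=$63.00
After 5 (year_end (apply 5% annual interest)): balance=$2796.15 total_interest=$196.15
After 6 (deposit($1000)): balance=$3796.15 total_interest=$196.15
After 7 (deposit($1000)): balance=$4796.15 total_interest=$196.15
After 8 (withdraw($200)): balance=$4596.15 total_interest=$196.15
After 9 (month_end (apply 3% monthly interest)): balance=$4734.03 total_interest=$334.03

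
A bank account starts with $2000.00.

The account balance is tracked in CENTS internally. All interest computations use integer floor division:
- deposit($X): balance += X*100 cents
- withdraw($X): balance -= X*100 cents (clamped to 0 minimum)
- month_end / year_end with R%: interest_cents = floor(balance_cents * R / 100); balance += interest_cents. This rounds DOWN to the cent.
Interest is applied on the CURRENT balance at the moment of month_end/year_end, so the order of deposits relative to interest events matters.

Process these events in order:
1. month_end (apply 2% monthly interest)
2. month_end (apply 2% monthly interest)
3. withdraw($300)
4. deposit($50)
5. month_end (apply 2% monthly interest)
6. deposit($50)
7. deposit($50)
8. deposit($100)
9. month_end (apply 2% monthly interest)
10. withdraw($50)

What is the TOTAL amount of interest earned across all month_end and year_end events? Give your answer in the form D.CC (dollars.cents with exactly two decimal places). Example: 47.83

Answer: 158.75

Derivation:
After 1 (month_end (apply 2% monthly interest)): balance=$2040.00 total_interest=$40.00
After 2 (month_end (apply 2% monthly interest)): balance=$2080.80 total_interest=$80.80
After 3 (withdraw($300)): balance=$1780.80 total_interest=$80.80
After 4 (deposit($50)): balance=$1830.80 total_interest=$80.80
After 5 (month_end (apply 2% monthly interest)): balance=$1867.41 total_interest=$117.41
After 6 (deposit($50)): balance=$1917.41 total_interest=$117.41
After 7 (deposit($50)): balance=$1967.41 total_interest=$117.41
After 8 (deposit($100)): balance=$2067.41 total_interest=$117.41
After 9 (month_end (apply 2% monthly interest)): balance=$2108.75 total_interest=$158.75
After 10 (withdraw($50)): balance=$2058.75 total_interest=$158.75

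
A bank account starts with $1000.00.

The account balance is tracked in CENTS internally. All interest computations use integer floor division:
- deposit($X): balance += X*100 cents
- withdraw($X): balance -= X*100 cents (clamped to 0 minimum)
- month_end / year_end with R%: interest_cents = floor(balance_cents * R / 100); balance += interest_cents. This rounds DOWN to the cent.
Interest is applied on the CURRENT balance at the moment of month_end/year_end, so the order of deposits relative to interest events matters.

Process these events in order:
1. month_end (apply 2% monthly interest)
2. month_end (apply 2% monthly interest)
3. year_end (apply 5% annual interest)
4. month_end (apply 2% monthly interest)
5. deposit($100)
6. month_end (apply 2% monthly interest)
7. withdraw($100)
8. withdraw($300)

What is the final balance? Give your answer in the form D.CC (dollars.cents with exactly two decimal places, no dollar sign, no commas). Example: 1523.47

After 1 (month_end (apply 2% monthly interest)): balance=$1020.00 total_interest=$20.00
After 2 (month_end (apply 2% monthly interest)): balance=$1040.40 total_interest=$40.40
After 3 (year_end (apply 5% annual interest)): balance=$1092.42 total_interest=$92.42
After 4 (month_end (apply 2% monthly interest)): balance=$1114.26 total_interest=$114.26
After 5 (deposit($100)): balance=$1214.26 total_interest=$114.26
After 6 (month_end (apply 2% monthly interest)): balance=$1238.54 total_interest=$138.54
After 7 (withdraw($100)): balance=$1138.54 total_interest=$138.54
After 8 (withdraw($300)): balance=$838.54 total_interest=$138.54

Answer: 838.54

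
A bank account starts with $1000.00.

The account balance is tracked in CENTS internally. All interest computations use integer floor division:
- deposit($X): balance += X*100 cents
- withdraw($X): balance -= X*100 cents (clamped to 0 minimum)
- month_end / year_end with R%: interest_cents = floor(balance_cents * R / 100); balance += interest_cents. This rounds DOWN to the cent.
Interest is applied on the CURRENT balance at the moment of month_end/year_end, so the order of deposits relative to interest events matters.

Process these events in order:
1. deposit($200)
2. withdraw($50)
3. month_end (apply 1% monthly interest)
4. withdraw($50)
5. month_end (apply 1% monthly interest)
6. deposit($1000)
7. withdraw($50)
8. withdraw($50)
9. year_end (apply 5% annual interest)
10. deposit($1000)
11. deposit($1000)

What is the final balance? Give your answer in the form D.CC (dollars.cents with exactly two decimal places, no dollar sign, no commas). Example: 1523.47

After 1 (deposit($200)): balance=$1200.00 total_interest=$0.00
After 2 (withdraw($50)): balance=$1150.00 total_interest=$0.00
After 3 (month_end (apply 1% monthly interest)): balance=$1161.50 total_interest=$11.50
After 4 (withdraw($50)): balance=$1111.50 total_interest=$11.50
After 5 (month_end (apply 1% monthly interest)): balance=$1122.61 total_interest=$22.61
After 6 (deposit($1000)): balance=$2122.61 total_interest=$22.61
After 7 (withdraw($50)): balance=$2072.61 total_interest=$22.61
After 8 (withdraw($50)): balance=$2022.61 total_interest=$22.61
After 9 (year_end (apply 5% annual interest)): balance=$2123.74 total_interest=$123.74
After 10 (deposit($1000)): balance=$3123.74 total_interest=$123.74
After 11 (deposit($1000)): balance=$4123.74 total_interest=$123.74

Answer: 4123.74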